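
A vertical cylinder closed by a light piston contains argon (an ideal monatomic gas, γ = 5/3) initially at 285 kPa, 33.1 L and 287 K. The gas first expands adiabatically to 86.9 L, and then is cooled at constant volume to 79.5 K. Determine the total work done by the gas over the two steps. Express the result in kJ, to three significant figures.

Step 1 (adiabatic): W = (P₁V₁ − P₂V₂)/(γ−1) = (9434 − 4957)/0.667 = 6715 J.
Step 2 (isochoric): W = 0 (constant volume).
W_total = 6715 + 0 = 6715 J.

W_total ≈ 6.71 kJ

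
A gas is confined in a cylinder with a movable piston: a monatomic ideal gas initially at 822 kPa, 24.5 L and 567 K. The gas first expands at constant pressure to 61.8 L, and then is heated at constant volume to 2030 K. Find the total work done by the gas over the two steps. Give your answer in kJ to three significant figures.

W_total ≈ 30.7 kJ

Step 1 (isobaric): W = PΔV = (822 kPa)(61.8 − 24.5 L) = 30661 J.
Step 2 (isochoric): W = 0 (constant volume).
W_total = 30661 + 0 = 30661 J.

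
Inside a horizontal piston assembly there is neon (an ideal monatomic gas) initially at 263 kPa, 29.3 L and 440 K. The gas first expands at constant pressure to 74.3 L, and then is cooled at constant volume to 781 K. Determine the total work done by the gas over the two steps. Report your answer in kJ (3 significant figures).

Step 1 (isobaric): W = PΔV = (263 kPa)(74.3 − 29.3 L) = 11835 J.
Step 2 (isochoric): W = 0 (constant volume).
W_total = 11835 + 0 = 11835 J.

W_total ≈ 11.8 kJ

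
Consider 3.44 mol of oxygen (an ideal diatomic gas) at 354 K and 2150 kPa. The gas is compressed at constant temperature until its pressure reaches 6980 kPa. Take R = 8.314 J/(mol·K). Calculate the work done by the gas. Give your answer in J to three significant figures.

W ≈ -11900 J

Isothermal process: W = nRT ln(V₂/V₁) = nRT ln(P₁/P₂).
W = (3.44)(8.314)(354) × ln(2150/6980)
  = 10124 × ln(0.308) = 10124 × -1.178
W_by_gas = -11922 J.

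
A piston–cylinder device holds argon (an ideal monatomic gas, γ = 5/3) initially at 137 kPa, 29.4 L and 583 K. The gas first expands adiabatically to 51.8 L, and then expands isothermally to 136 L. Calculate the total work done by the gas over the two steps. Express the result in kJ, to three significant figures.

W_total ≈ 4.57 kJ

Step 1 (adiabatic): W = (P₁V₁ − P₂V₂)/(γ−1) = (4028 − 2761)/0.667 = 1900 J.
After step 1: P = 53.3 kPa, V = 51.8 L, T = 399.7 K.
Step 2 (isothermal): W = P₁V₁ ln(V₂/V₁) = (2761) ln(136/51.8) = 2665 J.
W_total = 1900 + 2665 = 4565 J.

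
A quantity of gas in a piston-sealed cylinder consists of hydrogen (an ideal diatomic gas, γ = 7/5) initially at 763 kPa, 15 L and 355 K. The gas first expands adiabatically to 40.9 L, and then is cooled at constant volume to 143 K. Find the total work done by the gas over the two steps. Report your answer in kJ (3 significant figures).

W_total ≈ 9.46 kJ

Step 1 (adiabatic): W = (P₁V₁ − P₂V₂)/(γ−1) = (11445 − 7662)/0.4 = 9457 J.
Step 2 (isochoric): W = 0 (constant volume).
W_total = 9457 + 0 = 9457 J.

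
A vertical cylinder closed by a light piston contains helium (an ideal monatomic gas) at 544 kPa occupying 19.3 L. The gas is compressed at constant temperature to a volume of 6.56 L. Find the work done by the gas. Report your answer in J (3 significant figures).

W ≈ -11300 J

Isothermal: W = nRT ln(V₂/V₁) = P₁V₁ ln(V₂/V₁).
P₁V₁ = (544 kPa)(19.3 L) = 10499 J.
W = 10499 × ln(6.56/19.3) = 10499 × -1.079
W_by_gas = -11330 J.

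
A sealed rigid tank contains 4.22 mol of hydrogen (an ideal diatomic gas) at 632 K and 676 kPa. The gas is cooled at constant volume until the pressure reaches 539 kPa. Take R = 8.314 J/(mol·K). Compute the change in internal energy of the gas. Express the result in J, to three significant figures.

ΔU ≈ -11200 J

Constant volume ⇒ W = 0, so Q = ΔU = nCᵥΔT with Cᵥ = 5R/2 = 20.79 J/(mol·K).
At constant V, T₂/T₁ = P₂/P₁ ⇒ ΔT = T₁(P₂/P₁ − 1) = 632·(539/676 − 1) = -128.1 K.
ΔU = (4.22)(20.79)(-128.1) = -11234 J.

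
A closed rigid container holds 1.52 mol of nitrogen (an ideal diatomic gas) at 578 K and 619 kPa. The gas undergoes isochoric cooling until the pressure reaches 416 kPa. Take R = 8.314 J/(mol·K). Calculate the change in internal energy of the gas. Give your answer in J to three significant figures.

ΔU ≈ -5990 J

Constant volume ⇒ W = 0, so Q = ΔU = nCᵥΔT with Cᵥ = 5R/2 = 20.79 J/(mol·K).
At constant V, T₂/T₁ = P₂/P₁ ⇒ ΔT = T₁(P₂/P₁ − 1) = 578·(416/619 − 1) = -189.6 K.
ΔU = (1.52)(20.79)(-189.6) = -5989 J.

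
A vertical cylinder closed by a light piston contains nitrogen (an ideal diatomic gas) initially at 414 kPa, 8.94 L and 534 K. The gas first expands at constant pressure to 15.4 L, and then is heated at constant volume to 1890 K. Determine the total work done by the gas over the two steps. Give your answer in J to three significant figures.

W_total ≈ 2670 J

Step 1 (isobaric): W = PΔV = (414 kPa)(15.4 − 8.94 L) = 2674 J.
Step 2 (isochoric): W = 0 (constant volume).
W_total = 2674 + 0 = 2674 J.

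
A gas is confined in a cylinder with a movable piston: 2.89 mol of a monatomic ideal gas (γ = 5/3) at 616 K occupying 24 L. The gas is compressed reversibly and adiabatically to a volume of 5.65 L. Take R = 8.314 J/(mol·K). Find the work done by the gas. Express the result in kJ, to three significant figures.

W ≈ -36.0 kJ

Adiabatic: TV^(γ−1) = const with γ = 5/3.
T₂ = T₁ (V₁/V₂)^(γ−1) = 616 × (24/5.65)^0.667 = 616 × 2.623 = 1616 K.
W_by = nCᵥ(T₁ − T₂) = (2.89)(12.47)(616 − 1616) = -36030 J.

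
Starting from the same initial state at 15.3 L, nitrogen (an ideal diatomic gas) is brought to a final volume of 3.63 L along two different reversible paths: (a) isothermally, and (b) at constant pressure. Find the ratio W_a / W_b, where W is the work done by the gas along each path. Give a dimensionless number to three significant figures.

Path (a) isothermal: W = P₁V₁ ln(V₂/V₁) → W_a/(P₁V₁) = -1.439.
Path (b) isobaric: W = P₁(V₂ − V₁) → W_b/(P₁V₁) = -0.7627.
W_a / W_b = -1.439 / -0.7627 = 1.886.

W_a / W_b ≈ 1.89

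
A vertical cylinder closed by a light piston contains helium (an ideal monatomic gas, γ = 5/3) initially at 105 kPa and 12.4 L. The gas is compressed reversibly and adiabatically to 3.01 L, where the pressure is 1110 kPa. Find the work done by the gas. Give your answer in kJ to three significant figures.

Adiabatic: W = (P₁V₁ − P₂V₂)/(γ − 1) with γ = 5/3.
P₁V₁ = 1302 J, P₂V₂ = 3341 J.
W = (1302 − 3341) / 0.6667 = -3059 J.

W ≈ -3.06 kJ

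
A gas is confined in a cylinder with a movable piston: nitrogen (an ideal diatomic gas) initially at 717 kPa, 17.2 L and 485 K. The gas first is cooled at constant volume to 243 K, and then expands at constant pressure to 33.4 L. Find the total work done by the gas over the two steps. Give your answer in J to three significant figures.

Step 1 (isochoric): W = 0 (constant volume).
After step 1: P = 359.2 kPa (V unchanged).
Step 2 (isobaric): W = PΔV = (359.2 kPa)(33.4 − 17.2 L) = 5820 J.
W_total = 0 + 5820 = 5820 J.

W_total ≈ 5820 J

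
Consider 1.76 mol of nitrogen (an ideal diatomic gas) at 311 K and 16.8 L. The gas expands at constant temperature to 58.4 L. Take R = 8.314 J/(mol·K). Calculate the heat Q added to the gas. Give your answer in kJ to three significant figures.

Isothermal ⇒ ΔU = 0, so Q = W = nRT ln(V₂/V₁).
Q = (1.76)(8.314)(311) ln(58.4/16.8) = 4551 × 1.246 = 5670 J.

Q ≈ 5.67 kJ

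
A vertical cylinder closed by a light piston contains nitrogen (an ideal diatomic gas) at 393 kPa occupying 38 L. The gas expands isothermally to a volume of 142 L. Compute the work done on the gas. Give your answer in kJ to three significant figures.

W ≈ -19.7 kJ

Isothermal: W = nRT ln(V₂/V₁) = P₁V₁ ln(V₂/V₁).
P₁V₁ = (393 kPa)(38 L) = 14934 J.
W = 14934 × ln(142/38) = 14934 × 1.318
W_by_gas = 19687 J; work on gas = −W_by = -19687 J.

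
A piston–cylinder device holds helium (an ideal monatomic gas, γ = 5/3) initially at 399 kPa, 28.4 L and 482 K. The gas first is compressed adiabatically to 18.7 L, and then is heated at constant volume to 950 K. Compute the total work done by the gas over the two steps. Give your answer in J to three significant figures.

Step 1 (adiabatic): W = (P₁V₁ − P₂V₂)/(γ−1) = (11332 − 14972)/0.667 = -5460 J.
Step 2 (isochoric): W = 0 (constant volume).
W_total = -5460 + 0 = -5460 J.

W_total ≈ -5460 J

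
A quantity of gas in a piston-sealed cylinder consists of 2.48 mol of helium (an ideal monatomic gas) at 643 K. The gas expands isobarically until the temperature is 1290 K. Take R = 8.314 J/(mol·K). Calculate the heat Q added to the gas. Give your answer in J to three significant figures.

Q ≈ 33400 J

Isobaric: W = nRΔT = (2.48)(8.314)(647) = 13340 J.
ΔU = nCᵥΔT with Cᵥ = 3R/2: ΔU = (2.48)(12.47)(647) = 20010 J.
Q = ΔU + W = 20010 + 13340 = 33351 J.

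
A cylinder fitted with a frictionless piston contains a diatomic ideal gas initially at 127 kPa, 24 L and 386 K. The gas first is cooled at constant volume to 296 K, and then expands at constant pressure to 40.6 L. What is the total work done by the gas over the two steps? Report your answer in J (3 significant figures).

W_total ≈ 1620 J

Step 1 (isochoric): W = 0 (constant volume).
After step 1: P = 97.39 kPa (V unchanged).
Step 2 (isobaric): W = PΔV = (97.39 kPa)(40.6 − 24 L) = 1617 J.
W_total = 0 + 1617 = 1617 J.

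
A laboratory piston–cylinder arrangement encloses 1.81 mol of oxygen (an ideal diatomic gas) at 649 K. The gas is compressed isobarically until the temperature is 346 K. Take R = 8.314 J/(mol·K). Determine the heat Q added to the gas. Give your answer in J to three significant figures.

Isobaric: W = nRΔT = (1.81)(8.314)(-303) = -4560 J.
ΔU = nCᵥΔT with Cᵥ = 5R/2: ΔU = (1.81)(20.79)(-303) = -11399 J.
Q = ΔU + W = -11399 − 4560 = -15959 J.

Q ≈ -16000 J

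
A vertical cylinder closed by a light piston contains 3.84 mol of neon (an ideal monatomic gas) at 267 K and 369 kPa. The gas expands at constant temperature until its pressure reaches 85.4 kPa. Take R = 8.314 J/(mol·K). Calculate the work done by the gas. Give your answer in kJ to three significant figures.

Isothermal process: W = nRT ln(V₂/V₁) = nRT ln(P₁/P₂).
W = (3.84)(8.314)(267) × ln(369/85.4)
  = 8524 × ln(4.321) = 8524 × 1.463
W_by_gas = 12475 J.

W ≈ 12.5 kJ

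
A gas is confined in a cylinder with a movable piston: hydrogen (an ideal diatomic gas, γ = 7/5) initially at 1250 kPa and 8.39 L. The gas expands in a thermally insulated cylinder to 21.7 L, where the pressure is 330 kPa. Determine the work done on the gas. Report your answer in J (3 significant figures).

W ≈ -8320 J

Adiabatic: W = (P₁V₁ − P₂V₂)/(γ − 1) with γ = 7/5.
P₁V₁ = 10488 J, P₂V₂ = 7161 J.
W = (10488 − 7161) / 0.4 = 8316 J.
Work on gas = −W_by = -8316 J.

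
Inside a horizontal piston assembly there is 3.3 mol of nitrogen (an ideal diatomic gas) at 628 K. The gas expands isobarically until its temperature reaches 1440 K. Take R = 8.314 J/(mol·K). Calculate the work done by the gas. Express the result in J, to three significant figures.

W ≈ 22300 J

Isobaric: W = P ΔV = nR ΔT.
W = (3.3)(8.314)(1440 − 628) = 22278 J.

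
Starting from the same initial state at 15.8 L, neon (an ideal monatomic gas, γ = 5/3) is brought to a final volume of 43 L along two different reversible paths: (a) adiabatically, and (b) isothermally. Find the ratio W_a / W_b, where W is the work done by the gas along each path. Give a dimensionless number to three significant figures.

W_a / W_b ≈ 0.730

Path (a) adiabatic: W = P₁V₁(1 − (V₁/V₂)^(γ−1))/(γ−1) → W_a/(P₁V₁) = 0.7305.
Path (b) isothermal: W = P₁V₁ ln(V₂/V₁) → W_b/(P₁V₁) = 1.001.
W_a / W_b = 0.7305 / 1.001 = 0.7296.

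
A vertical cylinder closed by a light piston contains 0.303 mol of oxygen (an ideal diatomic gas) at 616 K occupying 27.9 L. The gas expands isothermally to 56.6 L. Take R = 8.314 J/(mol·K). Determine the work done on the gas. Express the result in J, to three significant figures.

Isothermal: W = nRT ln(V₂/V₁).
W = (0.303)(8.314)(616) × ln(56.6/27.9)
  = 1552 × 0.7074
W_by_gas = 1098 J; work on gas = −W_by = -1098 J.

W ≈ -1100 J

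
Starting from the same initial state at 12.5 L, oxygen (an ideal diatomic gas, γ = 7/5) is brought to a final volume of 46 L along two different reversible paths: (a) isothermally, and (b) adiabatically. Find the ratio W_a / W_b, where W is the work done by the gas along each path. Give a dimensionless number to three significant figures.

W_a / W_b ≈ 1.28

Path (a) isothermal: W = P₁V₁ ln(V₂/V₁) → W_a/(P₁V₁) = 1.303.
Path (b) adiabatic: W = P₁V₁(1 − (V₁/V₂)^(γ−1))/(γ−1) → W_b/(P₁V₁) = 1.015.
W_a / W_b = 1.303 / 1.015 = 1.283.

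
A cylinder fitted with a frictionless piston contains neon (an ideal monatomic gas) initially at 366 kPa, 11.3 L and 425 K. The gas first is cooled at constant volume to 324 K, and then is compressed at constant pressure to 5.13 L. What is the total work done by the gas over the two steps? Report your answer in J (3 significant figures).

Step 1 (isochoric): W = 0 (constant volume).
After step 1: P = 279 kPa (V unchanged).
Step 2 (isobaric): W = PΔV = (279 kPa)(5.13 − 11.3 L) = -1722 J.
W_total = 0 − 1722 = -1722 J.

W_total ≈ -1720 J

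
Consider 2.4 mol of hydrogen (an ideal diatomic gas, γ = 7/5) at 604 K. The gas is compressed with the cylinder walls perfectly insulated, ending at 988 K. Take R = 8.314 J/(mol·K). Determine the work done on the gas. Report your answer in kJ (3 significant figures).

W ≈ 19.2 kJ

Adiabatic ⇒ Q = 0, so W_by = −ΔU = nCᵥ(T₁ − T₂).
Cᵥ = 5R/2 = 20.79 J/(mol·K).
W = (2.4)(20.79)(604 − 988) = -19155 J.
Work on gas = −W_by = 19155 J.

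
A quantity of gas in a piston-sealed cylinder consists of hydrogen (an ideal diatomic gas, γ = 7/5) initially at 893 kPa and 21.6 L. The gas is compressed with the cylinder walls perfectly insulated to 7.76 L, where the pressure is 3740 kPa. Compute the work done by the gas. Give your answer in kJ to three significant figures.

Adiabatic: W = (P₁V₁ − P₂V₂)/(γ − 1) with γ = 7/5.
P₁V₁ = 19289 J, P₂V₂ = 29022 J.
W = (19289 − 29022) / 0.4 = -24334 J.

W ≈ -24.3 kJ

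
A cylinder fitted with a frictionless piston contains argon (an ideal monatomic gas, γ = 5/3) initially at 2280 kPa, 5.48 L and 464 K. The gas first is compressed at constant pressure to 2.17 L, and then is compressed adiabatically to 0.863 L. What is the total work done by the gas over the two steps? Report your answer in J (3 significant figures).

W_total ≈ -13800 J

Step 1 (isobaric): W = PΔV = (2280 kPa)(2.17 − 5.48 L) = -7547 J.
After step 1: P = 2280 kPa, V = 2.17 L, T = 183.7 K.
Step 2 (adiabatic): W = (P₁V₁ − P₂V₂)/(γ−1) = (4948 − 9149)/0.667 = -6302 J.
W_total = -7547 − 6302 = -13848 J.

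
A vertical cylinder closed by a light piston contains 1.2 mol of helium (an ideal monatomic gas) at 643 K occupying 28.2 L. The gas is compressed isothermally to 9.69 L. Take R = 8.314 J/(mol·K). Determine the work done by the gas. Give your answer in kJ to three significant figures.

Isothermal: W = nRT ln(V₂/V₁).
W = (1.2)(8.314)(643) × ln(9.69/28.2)
  = 6415 × -1.068
W_by_gas = -6853 J.

W ≈ -6.85 kJ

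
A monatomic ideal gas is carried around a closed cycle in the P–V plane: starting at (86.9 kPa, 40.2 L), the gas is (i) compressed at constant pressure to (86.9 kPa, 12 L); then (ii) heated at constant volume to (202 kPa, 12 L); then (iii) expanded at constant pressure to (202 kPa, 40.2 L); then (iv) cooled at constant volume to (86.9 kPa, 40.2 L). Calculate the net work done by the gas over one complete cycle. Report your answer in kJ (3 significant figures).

W_net ≈ 3.25 kJ

Constant-volume legs do no work.
W(i) = (86.9)(12 − 40.2) = -2451 J; W(iii) = (202)(40.2 − 12) = 5696 J.
W_net = -2451 + 5696 = 3246 J (the clockwise enclosed area).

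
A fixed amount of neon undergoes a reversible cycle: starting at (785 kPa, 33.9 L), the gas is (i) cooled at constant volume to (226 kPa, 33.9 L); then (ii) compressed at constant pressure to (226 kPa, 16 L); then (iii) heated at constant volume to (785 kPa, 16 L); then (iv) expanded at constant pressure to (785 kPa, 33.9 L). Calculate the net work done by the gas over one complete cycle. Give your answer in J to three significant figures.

Constant-volume legs do no work.
W(ii) = (226)(16 − 33.9) = -4045 J; W(iv) = (785)(33.9 − 16) = 14051 J.
W_net = -4045 + 14051 = 10006 J (the clockwise enclosed area).

W_net ≈ 10000 J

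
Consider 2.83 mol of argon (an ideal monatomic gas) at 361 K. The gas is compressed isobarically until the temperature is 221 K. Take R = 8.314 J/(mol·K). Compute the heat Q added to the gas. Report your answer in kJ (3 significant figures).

Isobaric: W = nRΔT = (2.83)(8.314)(-140) = -3294 J.
ΔU = nCᵥΔT with Cᵥ = 3R/2: ΔU = (2.83)(12.47)(-140) = -4941 J.
Q = ΔU + W = -4941 − 3294 = -8235 J.

Q ≈ -8.24 kJ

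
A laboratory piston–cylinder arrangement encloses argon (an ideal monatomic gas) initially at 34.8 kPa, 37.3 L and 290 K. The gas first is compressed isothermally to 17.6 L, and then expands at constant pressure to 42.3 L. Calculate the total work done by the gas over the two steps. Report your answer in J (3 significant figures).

Step 1 (isothermal): W = P₁V₁ ln(V₂/V₁) = (1298) ln(17.6/37.3) = -975 J.
After step 1: P = 73.75 kPa, V = 17.6 L, T = 290 K.
Step 2 (isobaric): W = PΔV = (73.75 kPa)(42.3 − 17.6 L) = 1822 J.
W_total = -975 + 1822 = 846.7 J.

W_total ≈ 847 J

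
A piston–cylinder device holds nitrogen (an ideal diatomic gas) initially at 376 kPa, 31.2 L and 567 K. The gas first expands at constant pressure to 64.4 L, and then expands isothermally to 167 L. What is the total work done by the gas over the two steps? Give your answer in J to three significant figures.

W_total ≈ 35600 J

Step 1 (isobaric): W = PΔV = (376 kPa)(64.4 − 31.2 L) = 12483 J.
After step 1: P = 376 kPa, V = 64.4 L, T = 1170 K.
Step 2 (isothermal): W = P₁V₁ ln(V₂/V₁) = (24214) ln(167/64.4) = 23073 J.
W_total = 12483 + 23073 = 35557 J.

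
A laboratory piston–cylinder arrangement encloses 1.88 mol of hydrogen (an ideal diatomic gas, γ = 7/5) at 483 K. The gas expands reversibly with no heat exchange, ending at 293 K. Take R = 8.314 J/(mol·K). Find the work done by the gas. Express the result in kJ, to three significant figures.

W ≈ 7.42 kJ

Adiabatic ⇒ Q = 0, so W_by = −ΔU = nCᵥ(T₁ − T₂).
Cᵥ = 5R/2 = 20.79 J/(mol·K).
W = (1.88)(20.79)(483 − 293) = 7424 J.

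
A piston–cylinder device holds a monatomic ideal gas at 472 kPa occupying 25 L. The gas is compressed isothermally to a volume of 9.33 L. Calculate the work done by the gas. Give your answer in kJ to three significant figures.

Isothermal: W = nRT ln(V₂/V₁) = P₁V₁ ln(V₂/V₁).
P₁V₁ = (472 kPa)(25 L) = 11800 J.
W = 11800 × ln(9.33/25) = 11800 × -0.9856
W_by_gas = -11631 J.

W ≈ -11.6 kJ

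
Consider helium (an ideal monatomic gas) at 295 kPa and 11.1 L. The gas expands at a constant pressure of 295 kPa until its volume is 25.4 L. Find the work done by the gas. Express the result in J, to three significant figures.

Isobaric: W = P ΔV.
W = (295 kPa)(25.4 − 11.1 L) = (295)(14.3) = 4218 J.

W ≈ 4220 J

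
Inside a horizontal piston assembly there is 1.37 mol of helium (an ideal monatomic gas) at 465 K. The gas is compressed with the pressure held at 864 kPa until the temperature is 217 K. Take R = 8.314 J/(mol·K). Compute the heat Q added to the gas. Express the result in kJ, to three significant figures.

Q ≈ -7.06 kJ

Isobaric: W = nRΔT = (1.37)(8.314)(-248) = -2825 J.
ΔU = nCᵥΔT with Cᵥ = 3R/2: ΔU = (1.37)(12.47)(-248) = -4237 J.
Q = ΔU + W = -4237 − 2825 = -7062 J.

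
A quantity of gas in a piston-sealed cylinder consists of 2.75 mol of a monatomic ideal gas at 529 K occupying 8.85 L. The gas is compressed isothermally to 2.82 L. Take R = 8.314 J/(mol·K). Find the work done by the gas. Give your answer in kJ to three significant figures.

Isothermal: W = nRT ln(V₂/V₁).
W = (2.75)(8.314)(529) × ln(2.82/8.85)
  = 12095 × -1.144
W_by_gas = -13833 J.

W ≈ -13.8 kJ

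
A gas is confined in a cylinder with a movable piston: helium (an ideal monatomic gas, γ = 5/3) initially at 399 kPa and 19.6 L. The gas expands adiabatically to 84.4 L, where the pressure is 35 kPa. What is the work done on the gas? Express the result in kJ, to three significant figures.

Adiabatic: W = (P₁V₁ − P₂V₂)/(γ − 1) with γ = 5/3.
P₁V₁ = 7820 J, P₂V₂ = 2954 J.
W = (7820 − 2954) / 0.6667 = 7300 J.
Work on gas = −W_by = -7300 J.

W ≈ -7.30 kJ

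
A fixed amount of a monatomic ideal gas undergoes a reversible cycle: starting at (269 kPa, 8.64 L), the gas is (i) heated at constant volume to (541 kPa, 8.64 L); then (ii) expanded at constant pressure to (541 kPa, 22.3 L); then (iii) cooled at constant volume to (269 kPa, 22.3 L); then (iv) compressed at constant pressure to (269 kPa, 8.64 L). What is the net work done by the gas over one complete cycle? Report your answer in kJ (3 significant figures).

W_net ≈ 3.72 kJ

Constant-volume legs do no work.
W(ii) = (541)(22.3 − 8.64) = 7390 J; W(iv) = (269)(8.64 − 22.3) = -3675 J.
W_net = 7390 − 3675 = 3716 J (the clockwise enclosed area).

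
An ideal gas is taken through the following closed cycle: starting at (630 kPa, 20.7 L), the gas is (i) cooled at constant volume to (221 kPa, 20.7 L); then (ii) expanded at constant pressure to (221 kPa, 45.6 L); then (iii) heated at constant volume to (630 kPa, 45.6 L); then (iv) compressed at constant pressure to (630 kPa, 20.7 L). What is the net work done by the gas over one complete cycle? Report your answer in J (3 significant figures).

Constant-volume legs do no work.
W(ii) = (221)(45.6 − 20.7) = 5503 J; W(iv) = (630)(20.7 − 45.6) = -15687 J.
W_net = 5503 − 15687 = -10184 J (the counter-clockwise enclosed area).

W_net ≈ -10200 J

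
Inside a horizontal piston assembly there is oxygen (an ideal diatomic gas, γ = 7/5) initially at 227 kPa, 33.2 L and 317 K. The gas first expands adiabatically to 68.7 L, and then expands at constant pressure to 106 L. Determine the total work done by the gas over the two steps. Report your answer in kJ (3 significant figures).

W_total ≈ 7.81 kJ

Step 1 (adiabatic): W = (P₁V₁ − P₂V₂)/(γ−1) = (7536 − 5634)/0.4 = 4755 J.
After step 1: P = 82.01 kPa, V = 68.7 L, T = 237 K.
Step 2 (isobaric): W = PΔV = (82.01 kPa)(106 − 68.7 L) = 3059 J.
W_total = 4755 + 3059 = 7814 J.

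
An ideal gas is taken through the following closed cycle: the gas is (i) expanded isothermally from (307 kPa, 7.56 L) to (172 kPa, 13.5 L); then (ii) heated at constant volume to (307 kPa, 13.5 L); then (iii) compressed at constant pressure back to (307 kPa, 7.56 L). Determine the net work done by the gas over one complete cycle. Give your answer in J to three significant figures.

Leg (i): W = PᵢVᵢ ln(V_f/Vᵢ) = (2321) ln(13.5/7.56) = 1346 J.
Leg (ii): W = 0.
Leg (iii): W = PΔV = (307)(7.56 − 13.5) = -1824 J.
W_net = 1346 − 1824 = -477.9 J.

W_net ≈ -478 J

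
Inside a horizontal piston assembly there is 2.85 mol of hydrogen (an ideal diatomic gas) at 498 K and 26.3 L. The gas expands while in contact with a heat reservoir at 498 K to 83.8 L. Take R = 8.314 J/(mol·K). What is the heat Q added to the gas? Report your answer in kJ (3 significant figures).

Isothermal ⇒ ΔU = 0, so Q = W = nRT ln(V₂/V₁).
Q = (2.85)(8.314)(498) ln(83.8/26.3) = 11800 × 1.159 = 13675 J.

Q ≈ 13.7 kJ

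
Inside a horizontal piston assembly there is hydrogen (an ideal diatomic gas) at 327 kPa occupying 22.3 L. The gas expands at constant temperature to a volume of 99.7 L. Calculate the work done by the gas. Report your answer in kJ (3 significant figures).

W ≈ 10.9 kJ

Isothermal: W = nRT ln(V₂/V₁) = P₁V₁ ln(V₂/V₁).
P₁V₁ = (327 kPa)(22.3 L) = 7292 J.
W = 7292 × ln(99.7/22.3) = 7292 × 1.498
W_by_gas = 10920 J.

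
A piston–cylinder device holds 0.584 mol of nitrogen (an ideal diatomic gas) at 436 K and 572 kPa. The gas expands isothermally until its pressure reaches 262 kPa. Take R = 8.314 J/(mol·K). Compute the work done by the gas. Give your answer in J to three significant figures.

W ≈ 1650 J

Isothermal process: W = nRT ln(V₂/V₁) = nRT ln(P₁/P₂).
W = (0.584)(8.314)(436) × ln(572/262)
  = 2117 × ln(2.183) = 2117 × 0.7808
W_by_gas = 1653 J.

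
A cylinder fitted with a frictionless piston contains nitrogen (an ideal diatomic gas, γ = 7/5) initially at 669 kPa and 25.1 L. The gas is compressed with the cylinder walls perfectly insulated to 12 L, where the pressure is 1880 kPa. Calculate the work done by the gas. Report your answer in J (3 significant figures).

W ≈ -14400 J

Adiabatic: W = (P₁V₁ − P₂V₂)/(γ − 1) with γ = 7/5.
P₁V₁ = 16792 J, P₂V₂ = 22560 J.
W = (16792 − 22560) / 0.4 = -14420 J.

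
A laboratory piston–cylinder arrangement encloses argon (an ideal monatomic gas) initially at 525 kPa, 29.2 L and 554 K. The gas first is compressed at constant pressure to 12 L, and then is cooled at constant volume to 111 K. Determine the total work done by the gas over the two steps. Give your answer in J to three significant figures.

Step 1 (isobaric): W = PΔV = (525 kPa)(12 − 29.2 L) = -9030 J.
Step 2 (isochoric): W = 0 (constant volume).
W_total = -9030 + 0 = -9030 J.

W_total ≈ -9030 J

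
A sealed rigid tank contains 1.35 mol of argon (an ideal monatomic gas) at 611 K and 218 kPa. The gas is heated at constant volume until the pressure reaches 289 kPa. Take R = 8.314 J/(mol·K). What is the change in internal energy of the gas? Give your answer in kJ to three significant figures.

ΔU ≈ 3.35 kJ

Constant volume ⇒ W = 0, so Q = ΔU = nCᵥΔT with Cᵥ = 3R/2 = 12.47 J/(mol·K).
At constant V, T₂/T₁ = P₂/P₁ ⇒ ΔT = T₁(P₂/P₁ − 1) = 611·(289/218 − 1) = 199 K.
ΔU = (1.35)(12.47)(199) = 3350 J.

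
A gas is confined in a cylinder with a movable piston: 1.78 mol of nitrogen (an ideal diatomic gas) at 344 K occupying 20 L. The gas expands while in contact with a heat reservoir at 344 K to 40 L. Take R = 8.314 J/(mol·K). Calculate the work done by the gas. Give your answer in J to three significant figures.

W ≈ 3530 J

Isothermal: W = nRT ln(V₂/V₁).
W = (1.78)(8.314)(344) × ln(40/20)
  = 5091 × 0.6931
W_by_gas = 3529 J.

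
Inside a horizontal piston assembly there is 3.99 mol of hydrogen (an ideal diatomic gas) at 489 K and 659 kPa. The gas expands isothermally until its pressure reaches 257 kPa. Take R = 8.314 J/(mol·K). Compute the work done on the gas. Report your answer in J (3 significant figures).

Isothermal process: W = nRT ln(V₂/V₁) = nRT ln(P₁/P₂).
W = (3.99)(8.314)(489) × ln(659/257)
  = 16222 × ln(2.564) = 16222 × 0.9416
W_by_gas = 15275 J; work on gas = −W_by = -15275 J.

W ≈ -15300 J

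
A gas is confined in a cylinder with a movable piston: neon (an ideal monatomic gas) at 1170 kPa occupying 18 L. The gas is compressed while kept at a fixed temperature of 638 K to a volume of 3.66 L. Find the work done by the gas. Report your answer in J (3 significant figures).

W ≈ -33500 J

Isothermal: W = nRT ln(V₂/V₁) = P₁V₁ ln(V₂/V₁).
P₁V₁ = (1170 kPa)(18 L) = 21060 J.
W = 21060 × ln(3.66/18) = 21060 × -1.593
W_by_gas = -33547 J.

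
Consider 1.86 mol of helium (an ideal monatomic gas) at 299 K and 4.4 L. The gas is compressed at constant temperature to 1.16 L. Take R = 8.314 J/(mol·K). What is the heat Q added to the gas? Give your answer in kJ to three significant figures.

Isothermal ⇒ ΔU = 0, so Q = W = nRT ln(V₂/V₁).
Q = (1.86)(8.314)(299) ln(1.16/4.4) = 4624 × -1.333 = -6164 J.

Q ≈ -6.16 kJ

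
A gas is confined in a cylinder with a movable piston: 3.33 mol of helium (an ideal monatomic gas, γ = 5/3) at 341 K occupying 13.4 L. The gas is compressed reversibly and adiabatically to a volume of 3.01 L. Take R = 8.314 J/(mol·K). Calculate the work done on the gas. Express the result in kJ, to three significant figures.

Adiabatic: TV^(γ−1) = const with γ = 5/3.
T₂ = T₁ (V₁/V₂)^(γ−1) = 341 × (13.4/3.01)^0.667 = 341 × 2.706 = 922.8 K.
W_by = nCᵥ(T₁ − T₂) = (3.33)(12.47)(341 − 922.8) = -24162 J.
Work on gas = −W_by = 24162 J.

W ≈ 24.2 kJ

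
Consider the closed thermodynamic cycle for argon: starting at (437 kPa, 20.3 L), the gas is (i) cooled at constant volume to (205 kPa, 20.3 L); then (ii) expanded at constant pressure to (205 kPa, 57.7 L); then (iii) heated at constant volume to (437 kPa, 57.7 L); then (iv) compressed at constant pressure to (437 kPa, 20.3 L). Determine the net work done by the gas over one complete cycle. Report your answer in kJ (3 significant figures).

Constant-volume legs do no work.
W(ii) = (205)(57.7 − 20.3) = 7667 J; W(iv) = (437)(20.3 − 57.7) = -16344 J.
W_net = 7667 − 16344 = -8677 J (the counter-clockwise enclosed area).

W_net ≈ -8.68 kJ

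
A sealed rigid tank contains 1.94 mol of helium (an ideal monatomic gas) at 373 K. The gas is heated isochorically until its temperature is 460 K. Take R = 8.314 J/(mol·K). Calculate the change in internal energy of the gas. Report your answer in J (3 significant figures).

Constant volume ⇒ W = 0, so Q = ΔU = nCᵥΔT with Cᵥ = 3R/2 = 12.47 J/(mol·K).
ΔU = (1.94)(12.47)(460 − 373) = 2105 J.

ΔU ≈ 2100 J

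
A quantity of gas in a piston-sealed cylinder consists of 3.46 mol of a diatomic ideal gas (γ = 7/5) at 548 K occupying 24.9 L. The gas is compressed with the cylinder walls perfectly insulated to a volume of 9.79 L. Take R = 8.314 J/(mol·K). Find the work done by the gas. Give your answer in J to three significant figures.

Adiabatic: TV^(γ−1) = const with γ = 7/5.
T₂ = T₁ (V₁/V₂)^(γ−1) = 548 × (24.9/9.79)^0.4 = 548 × 1.453 = 796.1 K.
W_by = nCᵥ(T₁ − T₂) = (3.46)(20.79)(548 − 796.1) = -17840 J.

W ≈ -17800 J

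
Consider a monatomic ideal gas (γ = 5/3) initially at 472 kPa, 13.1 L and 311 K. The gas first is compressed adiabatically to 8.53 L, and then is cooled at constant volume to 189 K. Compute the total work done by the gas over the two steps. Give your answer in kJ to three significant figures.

Step 1 (adiabatic): W = (P₁V₁ − P₂V₂)/(γ−1) = (6183 − 8231)/0.667 = -3071 J.
Step 2 (isochoric): W = 0 (constant volume).
W_total = -3071 + 0 = -3071 J.

W_total ≈ -3.07 kJ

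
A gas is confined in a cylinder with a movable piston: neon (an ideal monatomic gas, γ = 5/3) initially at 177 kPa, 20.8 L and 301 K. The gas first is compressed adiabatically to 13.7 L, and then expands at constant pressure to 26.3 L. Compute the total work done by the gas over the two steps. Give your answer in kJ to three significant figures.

W_total ≈ 2.70 kJ

Step 1 (adiabatic): W = (P₁V₁ − P₂V₂)/(γ−1) = (3682 − 4863)/0.667 = -1773 J.
After step 1: P = 355 kPa, V = 13.7 L, T = 397.6 K.
Step 2 (isobaric): W = PΔV = (355 kPa)(26.3 − 13.7 L) = 4473 J.
W_total = -1773 + 4473 = 2700 J.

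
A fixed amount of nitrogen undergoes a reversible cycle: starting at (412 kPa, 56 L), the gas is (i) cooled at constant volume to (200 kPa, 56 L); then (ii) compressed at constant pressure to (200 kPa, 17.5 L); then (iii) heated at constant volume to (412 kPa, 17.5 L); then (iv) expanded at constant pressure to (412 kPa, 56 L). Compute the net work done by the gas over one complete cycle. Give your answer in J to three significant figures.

W_net ≈ 8160 J

Constant-volume legs do no work.
W(ii) = (200)(17.5 − 56) = -7700 J; W(iv) = (412)(56 − 17.5) = 15862 J.
W_net = -7700 + 15862 = 8162 J (the clockwise enclosed area).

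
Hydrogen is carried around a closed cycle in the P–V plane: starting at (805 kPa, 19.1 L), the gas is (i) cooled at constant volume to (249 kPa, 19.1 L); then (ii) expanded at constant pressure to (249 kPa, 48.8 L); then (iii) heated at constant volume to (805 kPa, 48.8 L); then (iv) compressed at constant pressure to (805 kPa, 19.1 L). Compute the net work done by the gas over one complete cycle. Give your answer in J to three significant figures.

W_net ≈ -16500 J

Constant-volume legs do no work.
W(ii) = (249)(48.8 − 19.1) = 7395 J; W(iv) = (805)(19.1 − 48.8) = -23908 J.
W_net = 7395 − 23908 = -16513 J (the counter-clockwise enclosed area).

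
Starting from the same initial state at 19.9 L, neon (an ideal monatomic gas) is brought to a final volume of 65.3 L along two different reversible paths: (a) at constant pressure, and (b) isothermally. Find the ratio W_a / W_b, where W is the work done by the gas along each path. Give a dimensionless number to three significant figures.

W_a / W_b ≈ 1.92

Path (a) isobaric: W = P₁(V₂ − V₁) → W_a/(P₁V₁) = 2.281.
Path (b) isothermal: W = P₁V₁ ln(V₂/V₁) → W_b/(P₁V₁) = 1.188.
W_a / W_b = 2.281 / 1.188 = 1.92.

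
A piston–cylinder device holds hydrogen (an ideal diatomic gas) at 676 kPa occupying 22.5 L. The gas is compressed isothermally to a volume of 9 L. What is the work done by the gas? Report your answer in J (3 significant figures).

W ≈ -13900 J

Isothermal: W = nRT ln(V₂/V₁) = P₁V₁ ln(V₂/V₁).
P₁V₁ = (676 kPa)(22.5 L) = 15210 J.
W = 15210 × ln(9/22.5) = 15210 × -0.9163
W_by_gas = -13937 J.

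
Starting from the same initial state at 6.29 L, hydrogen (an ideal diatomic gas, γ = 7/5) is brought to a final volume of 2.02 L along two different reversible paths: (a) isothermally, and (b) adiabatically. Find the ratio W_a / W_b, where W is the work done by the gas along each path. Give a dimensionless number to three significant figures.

Path (a) isothermal: W = P₁V₁ ln(V₂/V₁) → W_a/(P₁V₁) = -1.136.
Path (b) adiabatic: W = P₁V₁(1 − (V₁/V₂)^(γ−1))/(γ−1) → W_b/(P₁V₁) = -1.438.
W_a / W_b = -1.136 / -1.438 = 0.79.

W_a / W_b ≈ 0.790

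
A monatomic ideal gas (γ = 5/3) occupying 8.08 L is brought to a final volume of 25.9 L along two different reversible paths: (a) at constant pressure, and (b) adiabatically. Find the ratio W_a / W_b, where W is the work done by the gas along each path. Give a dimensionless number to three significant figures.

W_a / W_b ≈ 2.72

Path (a) isobaric: W = P₁(V₂ − V₁) → W_a/(P₁V₁) = 2.205.
Path (b) adiabatic: W = P₁V₁(1 − (V₁/V₂)^(γ−1))/(γ−1) → W_b/(P₁V₁) = 0.81.
W_a / W_b = 2.205 / 0.81 = 2.723.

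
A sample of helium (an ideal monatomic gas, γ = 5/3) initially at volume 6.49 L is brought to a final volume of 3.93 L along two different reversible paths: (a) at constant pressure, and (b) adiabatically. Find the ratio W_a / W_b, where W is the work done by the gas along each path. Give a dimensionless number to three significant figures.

W_a / W_b ≈ 0.662

Path (a) isobaric: W = P₁(V₂ − V₁) → W_a/(P₁V₁) = -0.3945.
Path (b) adiabatic: W = P₁V₁(1 − (V₁/V₂)^(γ−1))/(γ−1) → W_b/(P₁V₁) = -0.5957.
W_a / W_b = -0.3945 / -0.5957 = 0.6622.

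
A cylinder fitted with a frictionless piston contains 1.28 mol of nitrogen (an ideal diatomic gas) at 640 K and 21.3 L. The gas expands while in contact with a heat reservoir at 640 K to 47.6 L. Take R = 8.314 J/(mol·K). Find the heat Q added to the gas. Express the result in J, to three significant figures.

Q ≈ 5480 J

Isothermal ⇒ ΔU = 0, so Q = W = nRT ln(V₂/V₁).
Q = (1.28)(8.314)(640) ln(47.6/21.3) = 6811 × 0.8041 = 5477 J.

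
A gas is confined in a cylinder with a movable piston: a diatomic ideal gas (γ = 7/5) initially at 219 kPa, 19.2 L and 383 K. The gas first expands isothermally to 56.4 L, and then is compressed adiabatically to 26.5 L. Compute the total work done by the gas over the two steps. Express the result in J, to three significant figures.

Step 1 (isothermal): W = P₁V₁ ln(V₂/V₁) = (4205) ln(56.4/19.2) = 4531 J.
After step 1: P = 74.55 kPa, V = 56.4 L, T = 383 K.
Step 2 (adiabatic): W = (P₁V₁ − P₂V₂)/(γ−1) = (4205 − 5688)/0.4 = -3708 J.
W_total = 4531 − 3708 = 823 J.

W_total ≈ 823 J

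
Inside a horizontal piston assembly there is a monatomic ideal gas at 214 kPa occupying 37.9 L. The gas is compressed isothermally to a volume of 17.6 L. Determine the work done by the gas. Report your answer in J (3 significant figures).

W ≈ -6220 J

Isothermal: W = nRT ln(V₂/V₁) = P₁V₁ ln(V₂/V₁).
P₁V₁ = (214 kPa)(37.9 L) = 8111 J.
W = 8111 × ln(17.6/37.9) = 8111 × -0.7671
W_by_gas = -6221 J.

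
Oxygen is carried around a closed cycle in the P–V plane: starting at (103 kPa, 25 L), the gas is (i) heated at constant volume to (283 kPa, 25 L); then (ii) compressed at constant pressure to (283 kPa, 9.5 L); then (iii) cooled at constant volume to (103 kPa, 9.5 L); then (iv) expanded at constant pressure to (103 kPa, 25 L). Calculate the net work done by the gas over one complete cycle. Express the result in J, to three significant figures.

W_net ≈ -2790 J

Constant-volume legs do no work.
W(ii) = (283)(9.5 − 25) = -4386 J; W(iv) = (103)(25 − 9.5) = 1596 J.
W_net = -4386 + 1596 = -2790 J (the counter-clockwise enclosed area).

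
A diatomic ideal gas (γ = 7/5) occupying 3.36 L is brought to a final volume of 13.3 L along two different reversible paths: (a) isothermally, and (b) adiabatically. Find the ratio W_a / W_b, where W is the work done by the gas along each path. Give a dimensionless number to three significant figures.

W_a / W_b ≈ 1.30

Path (a) isothermal: W = P₁V₁ ln(V₂/V₁) → W_a/(P₁V₁) = 1.376.
Path (b) adiabatic: W = P₁V₁(1 − (V₁/V₂)^(γ−1))/(γ−1) → W_b/(P₁V₁) = 1.058.
W_a / W_b = 1.376 / 1.058 = 1.3.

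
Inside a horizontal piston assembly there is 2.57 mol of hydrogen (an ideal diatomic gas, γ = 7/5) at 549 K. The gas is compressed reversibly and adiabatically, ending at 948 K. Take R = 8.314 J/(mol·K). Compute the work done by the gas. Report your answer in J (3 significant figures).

W ≈ -21300 J

Adiabatic ⇒ Q = 0, so W_by = −ΔU = nCᵥ(T₁ − T₂).
Cᵥ = 5R/2 = 20.79 J/(mol·K).
W = (2.57)(20.79)(549 − 948) = -21314 J.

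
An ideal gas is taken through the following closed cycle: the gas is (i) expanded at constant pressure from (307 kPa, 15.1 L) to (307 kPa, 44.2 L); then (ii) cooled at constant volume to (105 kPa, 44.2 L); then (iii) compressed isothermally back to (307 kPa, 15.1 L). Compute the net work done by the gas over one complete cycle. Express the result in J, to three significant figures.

W_net ≈ 3950 J

Leg (i): W = PΔV = (307)(44.2 − 15.1) = 8934 J.
Leg (ii): W = 0.
Leg (iii): W = PᵢVᵢ ln(V_f/Vᵢ) = (4641) ln(15.1/44.2) = -4985 J.
W_net = 8934 − 4985 = 3949 J.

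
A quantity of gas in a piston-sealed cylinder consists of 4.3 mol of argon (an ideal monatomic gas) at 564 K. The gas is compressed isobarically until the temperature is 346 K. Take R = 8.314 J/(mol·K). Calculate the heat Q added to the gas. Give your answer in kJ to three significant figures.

Q ≈ -19.5 kJ

Isobaric: W = nRΔT = (4.3)(8.314)(-218) = -7794 J.
ΔU = nCᵥΔT with Cᵥ = 3R/2: ΔU = (4.3)(12.47)(-218) = -11690 J.
Q = ΔU + W = -11690 − 7794 = -19484 J.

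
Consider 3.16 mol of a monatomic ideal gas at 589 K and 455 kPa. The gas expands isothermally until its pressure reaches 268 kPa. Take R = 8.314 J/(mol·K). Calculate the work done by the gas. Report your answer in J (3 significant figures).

W ≈ 8190 J

Isothermal process: W = nRT ln(V₂/V₁) = nRT ln(P₁/P₂).
W = (3.16)(8.314)(589) × ln(455/268)
  = 15474 × ln(1.698) = 15474 × 0.5293
W_by_gas = 8191 J.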